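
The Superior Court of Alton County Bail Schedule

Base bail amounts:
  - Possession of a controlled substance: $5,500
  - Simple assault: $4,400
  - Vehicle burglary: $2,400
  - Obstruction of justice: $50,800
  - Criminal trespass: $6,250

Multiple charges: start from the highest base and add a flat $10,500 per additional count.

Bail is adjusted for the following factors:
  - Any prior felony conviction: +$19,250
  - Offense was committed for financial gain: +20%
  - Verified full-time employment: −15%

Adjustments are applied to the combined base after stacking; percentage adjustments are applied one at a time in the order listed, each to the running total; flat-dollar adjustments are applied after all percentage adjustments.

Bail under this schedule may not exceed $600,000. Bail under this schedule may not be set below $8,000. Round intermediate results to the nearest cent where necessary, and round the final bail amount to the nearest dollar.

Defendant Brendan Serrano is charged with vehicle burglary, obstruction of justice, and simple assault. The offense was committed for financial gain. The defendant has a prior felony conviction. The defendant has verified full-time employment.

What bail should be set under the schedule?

Base amounts from the schedule: vehicle burglary $2,400; obstruction of justice $50,800; simple assault $4,400.
Stacking rule: highest base plus $10,500 per additional charge. Highest is obstruction of justice at $50,800; 2 additional charges → +$21,000. Combined base = $71,800.
Offense was committed for financial gain (+20%): $71,800 × 1.2 = $86,160.
Verified full-time employment (−15%): $86,160 × 0.85 = $73,236.
Any prior felony conviction (+$19,250 flat): $73,236 + $19,250 = $92,486.
$92,486 is within the $600,000 maximum.
$92,486 is at or above the $8,000 minimum.

$92,486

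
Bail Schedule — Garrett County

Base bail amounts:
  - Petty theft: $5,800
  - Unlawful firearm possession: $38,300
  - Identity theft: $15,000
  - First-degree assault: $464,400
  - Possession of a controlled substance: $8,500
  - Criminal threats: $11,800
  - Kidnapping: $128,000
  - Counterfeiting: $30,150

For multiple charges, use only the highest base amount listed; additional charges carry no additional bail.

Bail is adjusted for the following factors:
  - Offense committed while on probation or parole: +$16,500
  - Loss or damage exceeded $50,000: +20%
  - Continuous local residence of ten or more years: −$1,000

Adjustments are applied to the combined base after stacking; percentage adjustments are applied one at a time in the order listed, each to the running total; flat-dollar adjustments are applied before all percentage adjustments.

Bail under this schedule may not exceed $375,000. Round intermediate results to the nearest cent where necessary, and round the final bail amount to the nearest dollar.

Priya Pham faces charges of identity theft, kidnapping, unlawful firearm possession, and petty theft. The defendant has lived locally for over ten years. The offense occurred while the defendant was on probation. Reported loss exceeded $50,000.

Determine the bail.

$172,200

Base amounts from the schedule: identity theft $15,000; kidnapping $128,000; unlawful firearm possession $38,300; petty theft $5,800.
Stacking rule: use the highest base only. Highest is kidnapping at $128,000. Combined base = $128,000.
Offense committed while on probation or parole (+$16,500 flat): $128,000 + $16,500 = $144,500.
Continuous local residence of ten or more years (−$1,000 flat): $144,500 − $1,000 = $143,500.
Loss or damage exceeded $50,000 (+20%): $143,500 × 1.2 = $172,200.
$172,200 is within the $375,000 maximum.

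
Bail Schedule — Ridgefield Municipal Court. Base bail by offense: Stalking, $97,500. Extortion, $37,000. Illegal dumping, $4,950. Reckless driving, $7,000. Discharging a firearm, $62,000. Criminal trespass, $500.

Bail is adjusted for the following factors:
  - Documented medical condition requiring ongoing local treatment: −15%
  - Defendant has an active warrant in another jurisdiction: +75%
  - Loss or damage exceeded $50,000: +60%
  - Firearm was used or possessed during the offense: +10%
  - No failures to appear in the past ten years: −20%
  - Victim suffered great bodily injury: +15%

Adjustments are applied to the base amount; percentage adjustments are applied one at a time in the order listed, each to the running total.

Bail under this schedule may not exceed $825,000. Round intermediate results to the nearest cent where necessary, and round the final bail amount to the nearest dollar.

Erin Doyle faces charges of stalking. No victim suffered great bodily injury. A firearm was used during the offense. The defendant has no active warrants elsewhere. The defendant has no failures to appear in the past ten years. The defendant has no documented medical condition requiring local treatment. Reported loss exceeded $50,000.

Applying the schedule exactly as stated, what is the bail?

$137,280

Base amounts from the schedule: stalking $97,500.
Single charge. Combined base = $97,500.
Loss or damage exceeded $50,000 (+60%): $97,500 × 1.6 = $156,000.
Firearm was used or possessed during the offense (+10%): $156,000 × 1.1 = $171,600.
No failures to appear in the past ten years (−20%): $171,600 × 0.8 = $137,280.
$137,280 is within the $825,000 maximum.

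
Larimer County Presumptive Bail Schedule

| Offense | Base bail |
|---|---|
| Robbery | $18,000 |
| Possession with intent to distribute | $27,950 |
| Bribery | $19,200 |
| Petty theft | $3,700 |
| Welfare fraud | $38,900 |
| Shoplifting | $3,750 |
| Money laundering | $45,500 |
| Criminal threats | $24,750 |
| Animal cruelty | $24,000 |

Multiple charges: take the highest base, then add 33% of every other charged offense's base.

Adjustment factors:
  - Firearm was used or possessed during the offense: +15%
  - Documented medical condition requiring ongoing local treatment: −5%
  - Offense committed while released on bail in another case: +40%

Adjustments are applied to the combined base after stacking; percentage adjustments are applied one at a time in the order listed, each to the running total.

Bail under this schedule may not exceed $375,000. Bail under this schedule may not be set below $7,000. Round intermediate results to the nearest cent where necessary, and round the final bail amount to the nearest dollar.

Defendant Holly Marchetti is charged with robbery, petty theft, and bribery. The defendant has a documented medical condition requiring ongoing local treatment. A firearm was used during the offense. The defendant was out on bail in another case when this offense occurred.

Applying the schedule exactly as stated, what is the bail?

$40,319

Base amounts from the schedule: robbery $18,000; petty theft $3,700; bribery $19,200.
Stacking rule: highest base plus 33% of each additional charge. Highest is bribery at $19,200. Additional: $18,000 × 33% = $5,940; $3,700 × 33% = $1,221. Combined base = $19,200 + $7,161 = $26,361.
Firearm was used or possessed during the offense (+15%): $26,361 × 1.15 = $30,315.15.
Documented medical condition requiring ongoing local treatment (−5%): $30,315.15 × 0.95 = $28,799.39.
Offense committed while released on bail in another case (+40%): $28,799.39 × 1.4 = $40,319.15.
$40,319.15 is within the $375,000 maximum.
$40,319.15 is at or above the $7,000 minimum.
Rounded to the nearest dollar: $40,319.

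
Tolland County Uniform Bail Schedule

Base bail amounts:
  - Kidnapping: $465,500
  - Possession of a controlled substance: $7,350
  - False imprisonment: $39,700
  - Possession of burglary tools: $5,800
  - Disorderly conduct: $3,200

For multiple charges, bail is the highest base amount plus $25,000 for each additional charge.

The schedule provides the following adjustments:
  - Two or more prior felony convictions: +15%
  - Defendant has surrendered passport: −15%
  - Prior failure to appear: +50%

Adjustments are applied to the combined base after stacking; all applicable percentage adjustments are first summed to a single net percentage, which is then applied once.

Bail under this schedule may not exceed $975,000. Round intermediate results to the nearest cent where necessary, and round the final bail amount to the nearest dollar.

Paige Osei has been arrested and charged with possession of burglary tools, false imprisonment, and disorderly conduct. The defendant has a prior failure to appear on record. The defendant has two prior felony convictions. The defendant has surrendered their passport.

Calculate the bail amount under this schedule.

Base amounts from the schedule: possession of burglary tools $5,800; false imprisonment $39,700; disorderly conduct $3,200.
Stacking rule: highest base plus $25,000 per additional charge. Highest is false imprisonment at $39,700; 2 additional charges → +$50,000. Combined base = $89,700.
Net percentage adjustment: +15% −15% +50% = +50%. $89,700 × 1.5 = $134,550.
$134,550 is within the $975,000 maximum.

$134,550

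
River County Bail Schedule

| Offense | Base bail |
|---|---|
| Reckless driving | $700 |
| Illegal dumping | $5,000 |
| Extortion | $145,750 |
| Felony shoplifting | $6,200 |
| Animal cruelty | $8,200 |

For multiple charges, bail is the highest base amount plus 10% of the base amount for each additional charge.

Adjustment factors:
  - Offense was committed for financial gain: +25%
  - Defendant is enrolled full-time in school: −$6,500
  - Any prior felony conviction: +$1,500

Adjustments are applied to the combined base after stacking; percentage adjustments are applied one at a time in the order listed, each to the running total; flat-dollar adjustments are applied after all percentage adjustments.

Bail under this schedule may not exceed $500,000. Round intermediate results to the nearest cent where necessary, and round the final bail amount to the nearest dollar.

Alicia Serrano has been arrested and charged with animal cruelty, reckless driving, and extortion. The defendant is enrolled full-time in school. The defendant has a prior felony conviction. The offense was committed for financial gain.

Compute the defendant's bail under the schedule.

$178,300

Base amounts from the schedule: animal cruelty $8,200; reckless driving $700; extortion $145,750.
Stacking rule: highest base plus 10% of each additional charge. Highest is extortion at $145,750. Additional: $8,200 × 10% = $820; $700 × 10% = $70. Combined base = $145,750 + $890 = $146,640.
Offense was committed for financial gain (+25%): $146,640 × 1.25 = $183,300.
Defendant is enrolled full-time in school (−$6,500 flat): $183,300 − $6,500 = $176,800.
Any prior felony conviction (+$1,500 flat): $176,800 + $1,500 = $178,300.
$178,300 is within the $500,000 maximum.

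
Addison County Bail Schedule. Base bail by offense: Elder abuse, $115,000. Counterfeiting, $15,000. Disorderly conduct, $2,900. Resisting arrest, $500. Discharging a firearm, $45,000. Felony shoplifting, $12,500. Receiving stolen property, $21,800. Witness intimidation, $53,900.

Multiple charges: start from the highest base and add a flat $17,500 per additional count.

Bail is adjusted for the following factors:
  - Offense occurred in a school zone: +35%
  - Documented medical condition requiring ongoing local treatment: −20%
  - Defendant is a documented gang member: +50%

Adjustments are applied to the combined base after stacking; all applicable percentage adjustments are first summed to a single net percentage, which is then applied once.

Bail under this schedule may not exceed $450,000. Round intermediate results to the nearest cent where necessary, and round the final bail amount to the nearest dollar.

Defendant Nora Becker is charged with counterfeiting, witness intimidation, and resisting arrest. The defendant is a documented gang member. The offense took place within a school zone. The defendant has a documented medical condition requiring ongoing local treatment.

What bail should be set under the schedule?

Base amounts from the schedule: counterfeiting $15,000; witness intimidation $53,900; resisting arrest $500.
Stacking rule: highest base plus $17,500 per additional charge. Highest is witness intimidation at $53,900; 2 additional charges → +$35,000. Combined base = $88,900.
Net percentage adjustment: +35% −20% +50% = +65%. $88,900 × 1.65 = $146,685.
$146,685 is within the $450,000 maximum.

$146,685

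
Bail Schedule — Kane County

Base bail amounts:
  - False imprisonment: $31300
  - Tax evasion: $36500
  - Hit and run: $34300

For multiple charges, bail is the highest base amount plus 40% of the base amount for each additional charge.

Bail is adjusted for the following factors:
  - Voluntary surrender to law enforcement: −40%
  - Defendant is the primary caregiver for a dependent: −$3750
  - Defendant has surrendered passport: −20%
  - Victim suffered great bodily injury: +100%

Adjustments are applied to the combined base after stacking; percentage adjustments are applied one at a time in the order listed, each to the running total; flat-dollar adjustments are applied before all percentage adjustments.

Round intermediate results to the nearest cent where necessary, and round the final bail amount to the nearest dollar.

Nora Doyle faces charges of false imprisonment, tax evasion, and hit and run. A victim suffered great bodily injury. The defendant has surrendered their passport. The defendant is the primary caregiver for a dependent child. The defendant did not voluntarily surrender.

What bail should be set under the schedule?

Base amounts from the schedule: false imprisonment $31300; tax evasion $36500; hit and run $34300.
Stacking rule: highest base plus 40% of each additional charge. Highest is tax evasion at $36500. Additional: $31300 × 40% = $12520; $34300 × 40% = $13720. Combined base = $36500 + $26240 = $62740.
Defendant is the primary caregiver for a dependent (−$3750 flat): $62740 − $3750 = $58990.
Defendant has surrendered passport (−20%): $58990 × 0.8 = $47192.
Victim suffered great bodily injury (+100%): $47192 × 2 = $94384.

$94384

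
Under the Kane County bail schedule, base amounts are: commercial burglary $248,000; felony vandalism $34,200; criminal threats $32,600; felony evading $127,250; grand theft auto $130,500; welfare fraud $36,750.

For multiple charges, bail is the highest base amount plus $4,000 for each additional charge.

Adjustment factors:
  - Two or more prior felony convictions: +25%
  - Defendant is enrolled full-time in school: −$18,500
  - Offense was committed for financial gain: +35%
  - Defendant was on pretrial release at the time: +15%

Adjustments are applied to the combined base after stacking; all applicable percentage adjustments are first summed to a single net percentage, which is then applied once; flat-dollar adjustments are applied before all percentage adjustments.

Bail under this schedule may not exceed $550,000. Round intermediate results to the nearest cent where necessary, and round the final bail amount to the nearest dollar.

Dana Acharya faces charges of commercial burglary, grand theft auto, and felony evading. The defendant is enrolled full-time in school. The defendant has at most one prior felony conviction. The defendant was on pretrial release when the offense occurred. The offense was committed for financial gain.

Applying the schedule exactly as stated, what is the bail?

Base amounts from the schedule: commercial burglary $248,000; grand theft auto $130,500; felony evading $127,250.
Stacking rule: highest base plus $4,000 per additional charge. Highest is commercial burglary at $248,000; 2 additional charges → +$8,000. Combined base = $256,000.
Defendant is enrolled full-time in school (−$18,500 flat): $256,000 − $18,500 = $237,500.
Net percentage adjustment: +35% +15% = +50%. $237,500 × 1.5 = $356,250.
$356,250 is within the $550,000 maximum.

$356,250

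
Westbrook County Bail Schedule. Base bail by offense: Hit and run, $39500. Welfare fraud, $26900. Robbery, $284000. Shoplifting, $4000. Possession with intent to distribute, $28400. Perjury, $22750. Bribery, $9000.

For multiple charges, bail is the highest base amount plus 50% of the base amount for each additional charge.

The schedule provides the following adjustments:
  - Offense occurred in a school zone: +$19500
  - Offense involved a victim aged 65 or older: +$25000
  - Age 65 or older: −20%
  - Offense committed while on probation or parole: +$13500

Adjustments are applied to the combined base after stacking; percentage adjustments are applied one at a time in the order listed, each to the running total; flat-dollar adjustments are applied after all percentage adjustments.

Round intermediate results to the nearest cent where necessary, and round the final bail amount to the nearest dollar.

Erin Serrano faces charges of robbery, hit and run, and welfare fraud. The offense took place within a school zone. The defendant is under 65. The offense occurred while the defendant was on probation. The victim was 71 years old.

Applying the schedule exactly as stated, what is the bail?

Base amounts from the schedule: robbery $284000; hit and run $39500; welfare fraud $26900.
Stacking rule: highest base plus 50% of each additional charge. Highest is robbery at $284000. Additional: $39500 × 50% = $19750; $26900 × 50% = $13450. Combined base = $284000 + $33200 = $317200.
Offense occurred in a school zone (+$19500 flat): $317200 + $19500 = $336700.
Offense involved a victim aged 65 or older (+$25000 flat): $336700 + $25000 = $361700.
Offense committed while on probation or parole (+$13500 flat): $361700 + $13500 = $375200.

$375200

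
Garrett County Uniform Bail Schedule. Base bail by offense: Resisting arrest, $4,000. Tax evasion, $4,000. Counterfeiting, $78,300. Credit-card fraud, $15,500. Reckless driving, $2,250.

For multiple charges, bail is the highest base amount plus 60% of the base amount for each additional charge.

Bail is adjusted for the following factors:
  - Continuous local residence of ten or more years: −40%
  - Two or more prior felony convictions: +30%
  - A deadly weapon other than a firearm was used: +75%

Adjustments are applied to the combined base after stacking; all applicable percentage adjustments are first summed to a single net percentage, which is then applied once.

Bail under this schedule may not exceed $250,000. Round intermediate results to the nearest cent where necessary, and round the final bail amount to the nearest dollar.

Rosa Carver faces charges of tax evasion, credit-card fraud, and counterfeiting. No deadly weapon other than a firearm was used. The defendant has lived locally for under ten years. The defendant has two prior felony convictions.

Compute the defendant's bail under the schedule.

Base amounts from the schedule: tax evasion $4,000; credit-card fraud $15,500; counterfeiting $78,300.
Stacking rule: highest base plus 60% of each additional charge. Highest is counterfeiting at $78,300. Additional: $4,000 × 60% = $2,400; $15,500 × 60% = $9,300. Combined base = $78,300 + $11,700 = $90,000.
Two or more prior felony convictions (+30%): $90,000 × 1.3 = $117,000.
$117,000 is within the $250,000 maximum.

$117,000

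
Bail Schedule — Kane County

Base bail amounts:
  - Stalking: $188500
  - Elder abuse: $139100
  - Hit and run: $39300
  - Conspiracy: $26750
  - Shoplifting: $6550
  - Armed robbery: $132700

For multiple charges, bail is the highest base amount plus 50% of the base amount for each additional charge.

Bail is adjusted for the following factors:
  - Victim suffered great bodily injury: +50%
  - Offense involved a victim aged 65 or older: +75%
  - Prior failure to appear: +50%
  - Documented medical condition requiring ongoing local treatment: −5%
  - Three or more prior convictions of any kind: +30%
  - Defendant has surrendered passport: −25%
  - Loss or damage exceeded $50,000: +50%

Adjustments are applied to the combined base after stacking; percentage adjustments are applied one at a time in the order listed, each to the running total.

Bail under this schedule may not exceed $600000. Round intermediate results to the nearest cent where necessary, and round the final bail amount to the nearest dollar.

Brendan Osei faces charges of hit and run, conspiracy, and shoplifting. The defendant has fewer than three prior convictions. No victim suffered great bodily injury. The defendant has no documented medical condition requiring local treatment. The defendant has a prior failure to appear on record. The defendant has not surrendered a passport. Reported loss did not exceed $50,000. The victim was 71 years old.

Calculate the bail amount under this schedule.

Base amounts from the schedule: hit and run $39300; conspiracy $26750; shoplifting $6550.
Stacking rule: highest base plus 50% of each additional charge. Highest is hit and run at $39300. Additional: $26750 × 50% = $13375; $6550 × 50% = $3275. Combined base = $39300 + $16650 = $55950.
Offense involved a victim aged 65 or older (+75%): $55950 × 1.75 = $97912.50.
Prior failure to appear (+50%): $97912.50 × 1.5 = $146868.75.
$146868.75 is within the $600000 maximum.
Rounded to the nearest dollar: $146869.

$146869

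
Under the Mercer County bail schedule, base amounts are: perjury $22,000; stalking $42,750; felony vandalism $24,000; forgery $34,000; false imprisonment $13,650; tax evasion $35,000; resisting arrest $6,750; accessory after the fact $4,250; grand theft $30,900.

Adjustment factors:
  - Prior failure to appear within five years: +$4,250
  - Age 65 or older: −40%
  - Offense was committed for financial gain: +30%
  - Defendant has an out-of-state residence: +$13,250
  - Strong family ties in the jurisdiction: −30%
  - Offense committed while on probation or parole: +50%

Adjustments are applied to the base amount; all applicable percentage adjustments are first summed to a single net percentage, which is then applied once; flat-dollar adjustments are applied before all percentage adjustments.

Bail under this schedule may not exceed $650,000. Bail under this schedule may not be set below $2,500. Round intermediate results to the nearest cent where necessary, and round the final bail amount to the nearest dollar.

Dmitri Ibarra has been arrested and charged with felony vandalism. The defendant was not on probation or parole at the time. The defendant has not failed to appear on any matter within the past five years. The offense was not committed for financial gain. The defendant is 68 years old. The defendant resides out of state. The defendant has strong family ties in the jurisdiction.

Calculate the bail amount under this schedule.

$11,175

Base amounts from the schedule: felony vandalism $24,000.
Single charge. Combined base = $24,000.
Defendant has an out-of-state residence (+$13,250 flat): $24,000 + $13,250 = $37,250.
Net percentage adjustment: −40% −30% = −70%. $37,250 × 0.3 = $11,175.
$11,175 is within the $650,000 maximum.
$11,175 is at or above the $2,500 minimum.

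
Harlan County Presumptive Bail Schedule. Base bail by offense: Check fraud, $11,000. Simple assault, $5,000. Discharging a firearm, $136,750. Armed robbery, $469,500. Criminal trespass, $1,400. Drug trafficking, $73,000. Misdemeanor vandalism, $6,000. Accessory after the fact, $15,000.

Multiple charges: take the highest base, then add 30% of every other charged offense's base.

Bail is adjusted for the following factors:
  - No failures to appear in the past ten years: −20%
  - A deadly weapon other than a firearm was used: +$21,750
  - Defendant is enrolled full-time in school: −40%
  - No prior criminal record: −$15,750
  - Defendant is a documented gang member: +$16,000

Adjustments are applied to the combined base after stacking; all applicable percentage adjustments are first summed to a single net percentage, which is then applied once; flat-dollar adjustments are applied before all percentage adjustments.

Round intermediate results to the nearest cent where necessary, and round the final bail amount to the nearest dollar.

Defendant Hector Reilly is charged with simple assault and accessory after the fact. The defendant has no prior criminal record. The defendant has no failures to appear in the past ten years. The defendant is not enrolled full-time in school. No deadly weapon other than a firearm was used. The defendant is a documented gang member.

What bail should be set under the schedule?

$13,400

Base amounts from the schedule: simple assault $5,000; accessory after the fact $15,000.
Stacking rule: highest base plus 30% of each additional charge. Highest is accessory after the fact at $15,000. Additional: $5,000 × 30% = $1,500. Combined base = $15,000 + $1,500 = $16,500.
No prior criminal record (−$15,750 flat): $16,500 − $15,750 = $750.
Defendant is a documented gang member (+$16,000 flat): $750 + $16,000 = $16,750.
No failures to appear in the past ten years (−20%): $16,750 × 0.8 = $13,400.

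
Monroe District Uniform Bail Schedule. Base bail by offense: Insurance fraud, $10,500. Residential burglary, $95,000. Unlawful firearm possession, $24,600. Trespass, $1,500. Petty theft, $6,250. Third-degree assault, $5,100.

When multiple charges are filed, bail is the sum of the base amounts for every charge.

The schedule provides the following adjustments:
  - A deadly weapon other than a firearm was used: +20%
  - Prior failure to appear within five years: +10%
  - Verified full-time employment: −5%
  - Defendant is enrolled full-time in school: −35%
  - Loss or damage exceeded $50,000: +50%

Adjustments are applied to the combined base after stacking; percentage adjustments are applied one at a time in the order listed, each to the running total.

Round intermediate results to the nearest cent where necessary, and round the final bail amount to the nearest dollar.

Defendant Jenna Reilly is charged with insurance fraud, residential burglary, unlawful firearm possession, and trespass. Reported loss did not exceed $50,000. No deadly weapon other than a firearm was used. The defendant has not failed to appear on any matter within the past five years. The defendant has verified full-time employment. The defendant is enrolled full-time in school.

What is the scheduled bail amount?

Base amounts from the schedule: insurance fraud $10,500; residential burglary $95,000; unlawful firearm possession $24,600; trespass $1,500.
Stacking rule: sum of all bases. $10,500 + $95,000 + $24,600 + $1,500 = $131,600.
Verified full-time employment (−5%): $131,600 × 0.95 = $125,020.
Defendant is enrolled full-time in school (−35%): $125,020 × 0.65 = $81,263.

$81,263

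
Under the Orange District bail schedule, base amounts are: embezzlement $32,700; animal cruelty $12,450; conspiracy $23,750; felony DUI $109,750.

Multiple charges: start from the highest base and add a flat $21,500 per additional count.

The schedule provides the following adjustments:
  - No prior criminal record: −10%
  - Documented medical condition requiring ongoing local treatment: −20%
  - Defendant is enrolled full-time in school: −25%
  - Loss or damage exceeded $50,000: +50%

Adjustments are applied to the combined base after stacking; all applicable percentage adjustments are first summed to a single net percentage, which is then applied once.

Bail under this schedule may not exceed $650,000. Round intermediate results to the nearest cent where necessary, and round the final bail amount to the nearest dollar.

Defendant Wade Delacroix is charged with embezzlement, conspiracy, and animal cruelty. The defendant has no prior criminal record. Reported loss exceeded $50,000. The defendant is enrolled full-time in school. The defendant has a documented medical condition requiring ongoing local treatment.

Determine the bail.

Base amounts from the schedule: embezzlement $32,700; conspiracy $23,750; animal cruelty $12,450.
Stacking rule: highest base plus $21,500 per additional charge. Highest is embezzlement at $32,700; 2 additional charges → +$43,000. Combined base = $75,700.
Net percentage adjustment: −10% −20% −25% +50% = −5%. $75,700 × 0.95 = $71,915.
$71,915 is within the $650,000 maximum.

$71,915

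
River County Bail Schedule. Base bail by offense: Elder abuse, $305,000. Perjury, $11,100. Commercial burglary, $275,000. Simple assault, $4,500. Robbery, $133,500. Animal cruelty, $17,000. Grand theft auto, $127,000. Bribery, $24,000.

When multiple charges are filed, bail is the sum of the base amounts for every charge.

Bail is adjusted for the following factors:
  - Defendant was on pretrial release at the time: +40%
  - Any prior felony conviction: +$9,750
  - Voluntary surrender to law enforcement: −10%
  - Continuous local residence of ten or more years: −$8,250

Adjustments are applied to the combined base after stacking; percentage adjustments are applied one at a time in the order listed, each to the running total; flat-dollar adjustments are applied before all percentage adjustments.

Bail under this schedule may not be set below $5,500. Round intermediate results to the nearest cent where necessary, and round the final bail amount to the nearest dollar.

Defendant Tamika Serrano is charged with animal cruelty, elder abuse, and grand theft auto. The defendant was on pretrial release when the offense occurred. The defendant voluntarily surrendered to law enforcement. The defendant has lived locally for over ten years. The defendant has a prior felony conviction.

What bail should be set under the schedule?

$567,630

Base amounts from the schedule: animal cruelty $17,000; elder abuse $305,000; grand theft auto $127,000.
Stacking rule: sum of all bases. $17,000 + $305,000 + $127,000 = $449,000.
Any prior felony conviction (+$9,750 flat): $449,000 + $9,750 = $458,750.
Continuous local residence of ten or more years (−$8,250 flat): $458,750 − $8,250 = $450,500.
Defendant was on pretrial release at the time (+40%): $450,500 × 1.4 = $630,700.
Voluntary surrender to law enforcement (−10%): $630,700 × 0.9 = $567,630.
$567,630 is at or above the $5,500 minimum.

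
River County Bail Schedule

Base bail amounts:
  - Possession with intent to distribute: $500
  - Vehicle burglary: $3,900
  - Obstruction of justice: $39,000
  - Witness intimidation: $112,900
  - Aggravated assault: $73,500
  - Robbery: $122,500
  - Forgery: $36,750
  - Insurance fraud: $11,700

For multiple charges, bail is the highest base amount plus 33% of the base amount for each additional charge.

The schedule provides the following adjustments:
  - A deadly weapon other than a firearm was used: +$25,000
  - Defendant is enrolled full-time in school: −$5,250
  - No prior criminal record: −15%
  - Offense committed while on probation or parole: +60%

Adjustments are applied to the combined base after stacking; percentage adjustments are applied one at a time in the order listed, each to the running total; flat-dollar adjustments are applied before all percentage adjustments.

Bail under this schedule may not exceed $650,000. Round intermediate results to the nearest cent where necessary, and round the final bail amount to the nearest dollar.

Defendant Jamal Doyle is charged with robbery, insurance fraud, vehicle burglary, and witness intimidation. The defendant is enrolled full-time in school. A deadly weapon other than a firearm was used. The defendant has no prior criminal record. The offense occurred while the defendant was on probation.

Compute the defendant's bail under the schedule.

Base amounts from the schedule: robbery $122,500; insurance fraud $11,700; vehicle burglary $3,900; witness intimidation $112,900.
Stacking rule: highest base plus 33% of each additional charge. Highest is robbery at $122,500. Additional: $11,700 × 33% = $3,861; $3,900 × 33% = $1,287; $112,900 × 33% = $37,257. Combined base = $122,500 + $42,405 = $164,905.
A deadly weapon other than a firearm was used (+$25,000 flat): $164,905 + $25,000 = $189,905.
Defendant is enrolled full-time in school (−$5,250 flat): $189,905 − $5,250 = $184,655.
No prior criminal record (−15%): $184,655 × 0.85 = $156,956.75.
Offense committed while on probation or parole (+60%): $156,956.75 × 1.6 = $251,130.80.
$251,130.80 is within the $650,000 maximum.
Rounded to the nearest dollar: $251,131.

$251,131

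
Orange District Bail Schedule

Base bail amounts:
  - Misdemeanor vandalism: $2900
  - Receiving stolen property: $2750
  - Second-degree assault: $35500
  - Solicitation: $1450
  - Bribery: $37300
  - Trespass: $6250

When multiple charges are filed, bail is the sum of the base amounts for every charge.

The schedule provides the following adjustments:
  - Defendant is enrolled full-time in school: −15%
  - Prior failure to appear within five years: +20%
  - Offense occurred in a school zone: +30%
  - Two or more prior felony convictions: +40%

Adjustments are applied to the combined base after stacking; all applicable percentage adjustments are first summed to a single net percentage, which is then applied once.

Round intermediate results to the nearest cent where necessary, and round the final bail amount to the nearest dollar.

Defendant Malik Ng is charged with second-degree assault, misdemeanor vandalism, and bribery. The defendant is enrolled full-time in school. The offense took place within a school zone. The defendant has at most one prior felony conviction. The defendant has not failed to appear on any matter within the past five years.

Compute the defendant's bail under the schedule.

$87055

Base amounts from the schedule: second-degree assault $35500; misdemeanor vandalism $2900; bribery $37300.
Stacking rule: sum of all bases. $35500 + $2900 + $37300 = $75700.
Net percentage adjustment: −15% +30% = +15%. $75700 × 1.15 = $87055.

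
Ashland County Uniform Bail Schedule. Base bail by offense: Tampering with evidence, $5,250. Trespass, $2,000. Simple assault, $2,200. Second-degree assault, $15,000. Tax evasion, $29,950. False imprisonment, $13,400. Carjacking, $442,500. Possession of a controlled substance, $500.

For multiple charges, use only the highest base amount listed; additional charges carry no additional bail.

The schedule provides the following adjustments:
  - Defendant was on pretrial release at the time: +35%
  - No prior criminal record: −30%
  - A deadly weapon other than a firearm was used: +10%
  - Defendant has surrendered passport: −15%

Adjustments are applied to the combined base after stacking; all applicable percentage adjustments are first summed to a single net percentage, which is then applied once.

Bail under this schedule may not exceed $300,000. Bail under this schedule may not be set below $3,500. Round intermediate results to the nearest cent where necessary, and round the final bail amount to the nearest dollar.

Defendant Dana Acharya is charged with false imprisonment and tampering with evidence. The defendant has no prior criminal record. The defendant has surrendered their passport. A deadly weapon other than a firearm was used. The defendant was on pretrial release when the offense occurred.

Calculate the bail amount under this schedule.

$13,400

Base amounts from the schedule: false imprisonment $13,400; tampering with evidence $5,250.
Stacking rule: use the highest base only. Highest is false imprisonment at $13,400. Combined base = $13,400.
Net percentage adjustment: +35% −30% +10% −15% = +0%. $13,400 × 1 = $13,400.
$13,400 is within the $300,000 maximum.
$13,400 is at or above the $3,500 minimum.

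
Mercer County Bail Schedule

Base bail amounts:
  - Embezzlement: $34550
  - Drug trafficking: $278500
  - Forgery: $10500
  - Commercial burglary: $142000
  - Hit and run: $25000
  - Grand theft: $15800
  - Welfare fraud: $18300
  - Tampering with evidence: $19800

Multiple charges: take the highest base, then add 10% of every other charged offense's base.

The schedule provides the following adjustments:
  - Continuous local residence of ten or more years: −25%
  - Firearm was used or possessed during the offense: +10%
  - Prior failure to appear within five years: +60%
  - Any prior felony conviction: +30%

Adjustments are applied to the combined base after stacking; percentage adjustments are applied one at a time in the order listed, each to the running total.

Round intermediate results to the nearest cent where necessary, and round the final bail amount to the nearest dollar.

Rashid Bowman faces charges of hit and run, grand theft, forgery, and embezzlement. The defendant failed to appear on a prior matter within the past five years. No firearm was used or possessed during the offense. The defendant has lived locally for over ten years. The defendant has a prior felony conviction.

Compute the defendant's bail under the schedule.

Base amounts from the schedule: hit and run $25000; grand theft $15800; forgery $10500; embezzlement $34550.
Stacking rule: highest base plus 10% of each additional charge. Highest is embezzlement at $34550. Additional: $25000 × 10% = $2500; $15800 × 10% = $1580; $10500 × 10% = $1050. Combined base = $34550 + $5130 = $39680.
Continuous local residence of ten or more years (−25%): $39680 × 0.75 = $29760.
Prior failure to appear within five years (+60%): $29760 × 1.6 = $47616.
Any prior felony conviction (+30%): $47616 × 1.3 = $61900.80.
Rounded to the nearest dollar: $61901.

$61901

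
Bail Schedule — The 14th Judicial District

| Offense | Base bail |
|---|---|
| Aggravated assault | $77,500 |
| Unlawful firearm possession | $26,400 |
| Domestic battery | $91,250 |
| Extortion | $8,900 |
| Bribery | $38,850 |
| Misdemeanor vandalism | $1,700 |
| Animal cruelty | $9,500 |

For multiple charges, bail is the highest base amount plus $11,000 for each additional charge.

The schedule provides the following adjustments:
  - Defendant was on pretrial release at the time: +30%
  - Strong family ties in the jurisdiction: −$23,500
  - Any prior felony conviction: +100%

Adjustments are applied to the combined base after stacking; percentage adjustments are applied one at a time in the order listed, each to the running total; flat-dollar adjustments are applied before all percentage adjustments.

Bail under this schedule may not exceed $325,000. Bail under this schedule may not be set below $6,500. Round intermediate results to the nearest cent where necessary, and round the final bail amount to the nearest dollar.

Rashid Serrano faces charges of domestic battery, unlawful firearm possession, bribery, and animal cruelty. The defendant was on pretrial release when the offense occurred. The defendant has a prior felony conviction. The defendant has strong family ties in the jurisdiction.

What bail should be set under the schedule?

Base amounts from the schedule: domestic battery $91,250; unlawful firearm possession $26,400; bribery $38,850; animal cruelty $9,500.
Stacking rule: highest base plus $11,000 per additional charge. Highest is domestic battery at $91,250; 3 additional charges → +$33,000. Combined base = $124,250.
Strong family ties in the jurisdiction (−$23,500 flat): $124,250 − $23,500 = $100,750.
Defendant was on pretrial release at the time (+30%): $100,750 × 1.3 = $130,975.
Any prior felony conviction (+100%): $130,975 × 2 = $261,950.
$261,950 is within the $325,000 maximum.
$261,950 is at or above the $6,500 minimum.

$261,950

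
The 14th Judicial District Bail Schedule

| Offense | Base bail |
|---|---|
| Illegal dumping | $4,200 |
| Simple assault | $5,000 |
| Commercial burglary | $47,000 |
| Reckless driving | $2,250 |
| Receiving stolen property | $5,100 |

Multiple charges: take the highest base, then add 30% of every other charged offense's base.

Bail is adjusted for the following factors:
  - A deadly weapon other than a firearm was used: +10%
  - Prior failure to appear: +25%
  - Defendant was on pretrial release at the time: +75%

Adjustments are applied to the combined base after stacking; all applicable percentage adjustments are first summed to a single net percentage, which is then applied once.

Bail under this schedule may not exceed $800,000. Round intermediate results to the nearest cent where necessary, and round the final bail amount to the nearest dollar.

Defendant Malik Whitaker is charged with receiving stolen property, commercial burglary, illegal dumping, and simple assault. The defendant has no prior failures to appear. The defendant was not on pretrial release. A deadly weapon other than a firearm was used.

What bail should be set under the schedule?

Base amounts from the schedule: receiving stolen property $5,100; commercial burglary $47,000; illegal dumping $4,200; simple assault $5,000.
Stacking rule: highest base plus 30% of each additional charge. Highest is commercial burglary at $47,000. Additional: $5,100 × 30% = $1,530; $4,200 × 30% = $1,260; $5,000 × 30% = $1,500. Combined base = $47,000 + $4,290 = $51,290.
A deadly weapon other than a firearm was used (+10%): $51,290 × 1.1 = $56,419.
$56,419 is within the $800,000 maximum.

$56,419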